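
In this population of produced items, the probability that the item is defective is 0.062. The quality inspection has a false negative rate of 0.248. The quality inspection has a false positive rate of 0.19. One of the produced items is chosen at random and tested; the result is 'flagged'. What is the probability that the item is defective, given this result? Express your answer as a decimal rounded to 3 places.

P(H | E) ≈ 0.207

Let H be the event that the item is defective. P(H) = 0.062, so P(¬H) = 0.938. With E the 'flagged' result, P(E|H) = 0.752 and P(E|¬H) = 0.19.
P(E) = 0.752·0.062 + 0.19·0.938 = 0.046624 + 0.17822 = 0.22484.
By Bayes' theorem, P(H|E) = 0.046624 / 0.22484 = 0.207.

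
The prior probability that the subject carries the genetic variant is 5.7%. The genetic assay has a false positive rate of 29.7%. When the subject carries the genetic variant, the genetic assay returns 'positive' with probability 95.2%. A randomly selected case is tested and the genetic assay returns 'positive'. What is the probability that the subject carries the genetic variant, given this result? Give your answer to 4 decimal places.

Let H be the event that the subject carries the genetic variant. P(H) = 0.057, so P(¬H) = 0.943. With E the 'positive' result, P(E|H) = 0.952 and P(E|¬H) = 0.297.
P(E) = 0.952·0.057 + 0.297·0.943 = 0.054264 + 0.28007 = 0.33433.
By Bayes' theorem, P(H|E) = 0.054264 / 0.33433 = 0.1623.

P(H | E) ≈ 0.1623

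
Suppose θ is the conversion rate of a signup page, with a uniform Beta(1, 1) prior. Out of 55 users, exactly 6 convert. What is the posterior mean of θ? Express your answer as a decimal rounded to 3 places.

Posterior mean ≈ 0.123

Observing 6 successes and 49 failures updates Beta(1, 1) by adding the success and failure counts to the two shape parameters: α = 1+6 = 7, β = 1+49 = 50.
E[θ | data] = 7/(7+50) = 0.123.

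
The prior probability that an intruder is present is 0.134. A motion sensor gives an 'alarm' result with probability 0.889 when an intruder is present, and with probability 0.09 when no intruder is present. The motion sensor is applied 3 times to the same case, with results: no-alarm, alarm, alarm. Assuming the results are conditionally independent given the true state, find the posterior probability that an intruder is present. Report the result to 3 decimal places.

Posterior P(H) ≈ 0.648

Let H be the event that an intruder is present; start with P(H) = 0.134. P('alarm'|H) = 0.889, P('alarm'|¬H) = 0.09.
Update on result 1 ('no-alarm'): P(H) ← 0.111·0.1340 / (0.111·0.1340 + 0.91·0.8660) = 0.014874/0.80293 = 0.0185.
Update on result 2 ('alarm'): P(H) ← 0.889·0.0185 / (0.889·0.0185 + 0.09·0.9815) = 0.016468/0.10480 = 0.1571.
Update on result 3 ('alarm'): P(H) ← 0.889·0.1571 / (0.889·0.1571 + 0.09·0.8429) = 0.13970/0.21555 = 0.6481.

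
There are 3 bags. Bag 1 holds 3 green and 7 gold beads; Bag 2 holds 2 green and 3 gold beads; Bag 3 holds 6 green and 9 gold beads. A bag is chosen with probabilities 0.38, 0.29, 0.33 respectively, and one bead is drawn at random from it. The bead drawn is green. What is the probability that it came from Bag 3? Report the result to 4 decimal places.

Tabulate prior·likelihood by source: [1] prior 0.38, lik 0.3, product 0.1140; [2] prior 0.29, lik 0.4, product 0.1160; [3] prior 0.33, lik 0.4, product 0.1320.
Normalizing constant = 0.36200; the posterior for Bag 3 is its product over the sum, 0.1320/0.36200 = 0.3646.

Posterior probability ≈ 0.3646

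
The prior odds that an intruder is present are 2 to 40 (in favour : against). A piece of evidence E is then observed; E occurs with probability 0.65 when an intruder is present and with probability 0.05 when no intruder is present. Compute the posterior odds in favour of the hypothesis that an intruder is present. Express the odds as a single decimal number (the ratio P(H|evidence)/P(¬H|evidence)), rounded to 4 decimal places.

Prior odds = 2/40 = 0.050000. In log-odds, ln(0.050000) = -2.9957.
Add log likelihood ratio: ln(13.000) = 2.5649.
Posterior log-odds = -0.43078, so posterior odds = exp(-0.43078) = 0.65000.

Posterior odds ≈ 0.6500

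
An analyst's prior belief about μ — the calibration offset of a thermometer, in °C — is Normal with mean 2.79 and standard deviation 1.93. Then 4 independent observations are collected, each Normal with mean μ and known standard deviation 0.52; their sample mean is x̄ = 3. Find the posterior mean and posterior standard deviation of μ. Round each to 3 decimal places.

Prior precision 1/τ₀² = 1/1.93² = 0.268464; data precision n/σ² = 4/0.52² = 14.7929.
Posterior precision = 0.268464 + 14.7929 = 15.0614, giving posterior SD = 1/√15.0614 = 0.258.
Posterior mean = (0.268464·2.79 + 14.7929·3) / 15.0614 = 2.996.

Posterior mean ≈ 2.996; posterior SD ≈ 0.258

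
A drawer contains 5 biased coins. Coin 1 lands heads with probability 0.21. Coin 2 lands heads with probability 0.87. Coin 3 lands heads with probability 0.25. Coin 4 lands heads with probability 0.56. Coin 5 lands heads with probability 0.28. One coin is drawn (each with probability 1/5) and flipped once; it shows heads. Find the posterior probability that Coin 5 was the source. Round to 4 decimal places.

Posterior probability ≈ 0.1290

P(heads|C1) = 0.21; P(heads|C2) = 0.87; P(heads|C3) = 0.25; P(heads|C4) = 0.56; P(heads|C5) = 0.28.
Prior × likelihood for each source: 0.2·0.21=0.04200, 0.2·0.87=0.1740, 0.2·0.25=0.05000, 0.2·0.56=0.1120, 0.2·0.28=0.05600. Summing gives P(heads) = 0.43400.
P(Coin 5 | heads) = 0.05600 / 0.43400 = 0.1290.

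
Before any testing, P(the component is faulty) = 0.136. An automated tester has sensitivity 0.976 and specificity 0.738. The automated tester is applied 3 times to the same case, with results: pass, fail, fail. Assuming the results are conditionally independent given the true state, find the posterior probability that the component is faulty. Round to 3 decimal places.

Posterior P(H) ≈ 0.066

Let H be the event that the component is faulty; start with P(H) = 0.136. P('fail'|H) = 0.976, P('fail'|¬H) = 0.262.
Update on result 1 ('pass'): P(H) ← 0.024·0.1360 / (0.024·0.1360 + 0.738·0.8640) = 0.0032640/0.64090 = 0.0051.
Update on result 2 ('fail'): P(H) ← 0.976·0.0051 / (0.976·0.0051 + 0.262·0.9949) = 0.0049706/0.26564 = 0.0187.
Update on result 3 ('fail'): P(H) ← 0.976·0.0187 / (0.976·0.0187 + 0.262·0.9813) = 0.018263/0.27536 = 0.0663.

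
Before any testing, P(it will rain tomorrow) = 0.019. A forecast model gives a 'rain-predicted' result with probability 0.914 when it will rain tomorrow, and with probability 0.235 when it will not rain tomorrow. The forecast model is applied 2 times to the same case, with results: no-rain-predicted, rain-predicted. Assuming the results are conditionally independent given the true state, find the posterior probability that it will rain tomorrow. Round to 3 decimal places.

Posterior P(H) ≈ 0.008

Let H be the event that it will rain tomorrow; start with P(H) = 0.019. P('rain-predicted'|H) = 0.914, P('rain-predicted'|¬H) = 0.235.
Update on result 1 ('no-rain-predicted'): P(H) ← 0.086·0.0190 / (0.086·0.0190 + 0.765·0.9810) = 0.0016340/0.75210 = 0.0022.
Update on result 2 ('rain-predicted'): P(H) ← 0.914·0.0022 / (0.914·0.0022 + 0.235·0.9978) = 0.0019857/0.23648 = 0.0084.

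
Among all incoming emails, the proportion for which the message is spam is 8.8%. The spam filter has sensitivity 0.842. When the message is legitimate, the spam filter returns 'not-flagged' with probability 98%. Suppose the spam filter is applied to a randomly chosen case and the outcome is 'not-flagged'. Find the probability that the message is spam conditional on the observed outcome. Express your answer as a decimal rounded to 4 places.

Write H for 'the message is spam'. Prior odds H:¬H = 0.088/0.912 = 0.096491. For the 'not-flagged' outcome, the likelihood ratio is 0.158/0.98 = 0.16122.
Posterior odds = 0.096491 × 0.16122 = 0.015557, so P(H|E) = 0.015557/(1+0.015557) = 0.0153.

P(H | E) ≈ 0.0153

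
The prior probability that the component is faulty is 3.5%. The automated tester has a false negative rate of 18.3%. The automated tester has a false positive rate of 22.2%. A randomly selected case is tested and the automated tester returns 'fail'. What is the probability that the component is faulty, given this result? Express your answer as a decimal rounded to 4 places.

P(H | E) ≈ 0.1178

Write H for 'the component is faulty'. Prior odds H:¬H = 0.035/0.965 = 0.036269. For the 'fail' outcome, the likelihood ratio is 0.817/0.222 = 3.6802.
Posterior odds = 0.036269 × 3.6802 = 0.13348, so P(H|E) = 0.13348/(1+0.13348) = 0.1178.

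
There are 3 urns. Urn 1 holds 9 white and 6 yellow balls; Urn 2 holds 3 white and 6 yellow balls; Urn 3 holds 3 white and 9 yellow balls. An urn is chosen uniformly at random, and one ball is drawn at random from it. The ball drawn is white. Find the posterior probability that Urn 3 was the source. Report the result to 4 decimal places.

P(white|Urn 1) = 0.6; P(white|Urn 2) = 0.3333; P(white|Urn 3) = 0.25.
Prior × likelihood for each source: 0.333333·0.6=0.2000, 0.333333·0.3333=0.1111, 0.333333·0.25=0.08333. Summing gives P(white) = 0.39444.
P(Urn 3 | white) = 0.08333 / 0.39444 = 0.2113.

Posterior probability ≈ 0.2113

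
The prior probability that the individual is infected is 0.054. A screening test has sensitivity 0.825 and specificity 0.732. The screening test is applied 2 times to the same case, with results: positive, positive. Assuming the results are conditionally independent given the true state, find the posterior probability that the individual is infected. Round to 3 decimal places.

Posterior P(H) ≈ 0.351

With H the event that the individual is infected, the joint likelihood of the observed sequence is P(data|H) = 0.825·0.825 = 0.68062 and P(data|¬H) = 0.268·0.268 = 0.071824.
Bayes: P(H|data) = 0.054·0.68062 / (0.054·0.68062 + 0.946·0.071824) = 0.036754/0.10470 = 0.3510.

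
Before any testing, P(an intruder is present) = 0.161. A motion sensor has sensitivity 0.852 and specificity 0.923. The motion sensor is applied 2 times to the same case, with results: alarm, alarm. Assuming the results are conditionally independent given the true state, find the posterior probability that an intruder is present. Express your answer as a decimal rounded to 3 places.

Posterior P(H) ≈ 0.959

Let H be the event that an intruder is present; start with P(H) = 0.161. P('alarm'|H) = 0.852, P('alarm'|¬H) = 0.077.
Update on result 1 ('alarm'): P(H) ← 0.852·0.1610 / (0.852·0.1610 + 0.077·0.8390) = 0.13717/0.20177 = 0.6798.
Update on result 2 ('alarm'): P(H) ← 0.852·0.6798 / (0.852·0.6798 + 0.077·0.3202) = 0.57921/0.60387 = 0.9592.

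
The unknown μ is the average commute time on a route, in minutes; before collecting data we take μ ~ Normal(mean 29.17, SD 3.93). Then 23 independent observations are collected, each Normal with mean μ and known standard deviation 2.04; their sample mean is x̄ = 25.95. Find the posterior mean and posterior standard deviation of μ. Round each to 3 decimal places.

With known σ, the Normal prior is conjugate. Weight on the data is w = (n/σ²)/(n/σ² + 1/τ₀²) = 5.52672/(5.52672+0.0647463) = 0.98842.
Posterior mean = w·x̄ + (1−w)·μ₀ = 0.98842·25.95 + 0.011579·29.17 = 25.987. Posterior variance = 1/(5.52672+0.0647463) = 0.178844, so SD = 0.423.

Posterior mean ≈ 25.987; posterior SD ≈ 0.423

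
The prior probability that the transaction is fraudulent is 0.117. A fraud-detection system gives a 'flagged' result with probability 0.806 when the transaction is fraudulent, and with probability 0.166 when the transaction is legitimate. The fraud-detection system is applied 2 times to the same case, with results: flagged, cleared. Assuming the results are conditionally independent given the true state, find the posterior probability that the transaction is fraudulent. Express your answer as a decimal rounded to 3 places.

Posterior P(H) ≈ 0.130

With H the event that the transaction is fraudulent, the joint likelihood of the observed sequence is P(data|H) = 0.806·0.194 = 0.15636 and P(data|¬H) = 0.166·0.834 = 0.13844.
Bayes: P(H|data) = 0.117·0.15636 / (0.117·0.15636 + 0.883·0.13844) = 0.018295/0.14054 = 0.1302.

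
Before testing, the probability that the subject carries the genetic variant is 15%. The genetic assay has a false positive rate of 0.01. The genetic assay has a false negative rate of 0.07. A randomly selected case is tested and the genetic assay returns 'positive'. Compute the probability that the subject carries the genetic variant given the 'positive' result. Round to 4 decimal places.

P(H | E) ≈ 0.9426

Let H be the event that the subject carries the genetic variant. P(H) = 0.15, so P(¬H) = 0.85. With E the 'positive' result, P(E|H) = 0.93 and P(E|¬H) = 0.01.
P(E) = 0.93·0.15 + 0.01·0.85 = 0.13950 + 0.0085000 = 0.14800.
By Bayes' theorem, P(H|E) = 0.13950 / 0.14800 = 0.9426.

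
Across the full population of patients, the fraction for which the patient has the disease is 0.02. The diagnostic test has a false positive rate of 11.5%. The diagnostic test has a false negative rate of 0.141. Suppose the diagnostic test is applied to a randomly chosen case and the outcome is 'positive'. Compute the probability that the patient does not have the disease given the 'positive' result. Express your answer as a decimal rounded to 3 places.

P(¬H | E) ≈ 0.868

Let H be the event that the patient has the disease. P(H) = 0.02, so P(¬H) = 0.98. With E the 'positive' result, P(E|H) = 0.859 and P(E|¬H) = 0.115.
P(E) = 0.859·0.02 + 0.115·0.98 = 0.017180 + 0.11270 = 0.12988.
By Bayes' theorem, P(H|E) = 0.017180 / 0.12988 = 0.132. Hence P(¬H|E) = 1 − 0.132 = 0.868.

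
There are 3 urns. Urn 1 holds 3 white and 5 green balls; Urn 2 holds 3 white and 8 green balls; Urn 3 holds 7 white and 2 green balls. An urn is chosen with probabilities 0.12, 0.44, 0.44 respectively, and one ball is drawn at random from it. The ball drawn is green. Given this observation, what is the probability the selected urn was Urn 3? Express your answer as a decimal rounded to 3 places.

Posterior probability ≈ 0.198

Tabulate prior·likelihood by source: [1] prior 0.12, lik 0.625, product 0.07500; [2] prior 0.44, lik 0.7273, product 0.3200; [3] prior 0.44, lik 0.2222, product 0.09778.
Normalizing constant = 0.49278; the posterior for Urn 3 is its product over the sum, 0.09778/0.49278 = 0.198.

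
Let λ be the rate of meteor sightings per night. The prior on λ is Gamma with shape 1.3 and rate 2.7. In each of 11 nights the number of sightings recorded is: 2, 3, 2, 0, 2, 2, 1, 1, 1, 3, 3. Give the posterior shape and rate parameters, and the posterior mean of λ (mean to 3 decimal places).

Posterior: Gamma(shape=21.3, rate=13.7); mean ≈ 1.555

The Poisson likelihood adds the total count to the shape and the number of exposure periods to the rate. Here ∑xᵢ = 20 and n = 11, so shape 1.3→21.3 and rate 2.7→13.7.
E[λ | data] = 21.3/13.7 = 1.555.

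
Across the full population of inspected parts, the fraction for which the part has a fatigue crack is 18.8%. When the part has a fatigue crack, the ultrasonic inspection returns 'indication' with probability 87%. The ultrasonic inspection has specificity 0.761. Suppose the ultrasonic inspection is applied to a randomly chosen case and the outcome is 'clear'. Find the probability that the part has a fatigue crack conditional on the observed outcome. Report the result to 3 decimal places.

P(H | E) ≈ 0.038

Let H be the event that the part has a fatigue crack. P(H) = 0.188, so P(¬H) = 0.812. With E the 'clear' result, P(E|H) = 0.13 and P(E|¬H) = 0.761.
P(E) = 0.13·0.188 + 0.761·0.812 = 0.024440 + 0.61793 = 0.64237.
By Bayes' theorem, P(H|E) = 0.024440 / 0.64237 = 0.038.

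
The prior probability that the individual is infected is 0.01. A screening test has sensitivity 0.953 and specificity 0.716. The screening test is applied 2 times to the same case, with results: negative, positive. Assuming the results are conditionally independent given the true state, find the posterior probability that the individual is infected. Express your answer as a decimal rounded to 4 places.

With H the event that the individual is infected, the joint likelihood of the observed sequence is P(data|H) = 0.047·0.953 = 0.044791 and P(data|¬H) = 0.716·0.284 = 0.20334.
Bayes: P(H|data) = 0.01·0.044791 / (0.01·0.044791 + 0.99·0.20334) = 0.00044791/0.20176 = 0.0022.

Posterior P(H) ≈ 0.0022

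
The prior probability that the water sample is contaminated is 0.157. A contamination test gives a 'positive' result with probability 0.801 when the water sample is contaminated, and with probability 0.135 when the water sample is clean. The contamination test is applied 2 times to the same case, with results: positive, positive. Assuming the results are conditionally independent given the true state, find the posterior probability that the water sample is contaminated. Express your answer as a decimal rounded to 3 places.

Let H be the event that the water sample is contaminated; start with P(H) = 0.157. P('positive'|H) = 0.801, P('positive'|¬H) = 0.135.
Update on result 1 ('positive'): P(H) ← 0.801·0.1570 / (0.801·0.1570 + 0.135·0.8430) = 0.12576/0.23956 = 0.5249.
Update on result 2 ('positive'): P(H) ← 0.801·0.5249 / (0.801·0.5249 + 0.135·0.4751) = 0.42048/0.48461 = 0.8677.

Posterior P(H) ≈ 0.868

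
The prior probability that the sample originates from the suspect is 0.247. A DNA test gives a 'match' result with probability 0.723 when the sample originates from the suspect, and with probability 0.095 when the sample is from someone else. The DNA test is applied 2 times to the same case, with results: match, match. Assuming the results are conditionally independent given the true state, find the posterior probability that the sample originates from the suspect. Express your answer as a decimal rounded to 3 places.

Posterior P(H) ≈ 0.950

Let H be the event that the sample originates from the suspect; start with P(H) = 0.247. P('match'|H) = 0.723, P('match'|¬H) = 0.095.
Update on result 1 ('match'): P(H) ← 0.723·0.2470 / (0.723·0.2470 + 0.095·0.7530) = 0.17858/0.25012 = 0.7140.
Update on result 2 ('match'): P(H) ← 0.723·0.7140 / (0.723·0.7140 + 0.095·0.2860) = 0.51622/0.54339 = 0.9500.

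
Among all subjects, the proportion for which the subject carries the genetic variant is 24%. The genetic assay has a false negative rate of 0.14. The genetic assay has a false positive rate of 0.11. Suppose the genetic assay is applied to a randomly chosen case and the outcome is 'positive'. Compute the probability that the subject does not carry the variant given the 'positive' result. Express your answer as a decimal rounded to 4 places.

P(¬H | E) ≈ 0.2883

Write H for 'the subject carries the genetic variant'. Prior odds H:¬H = 0.24/0.76 = 0.31579. For the 'positive' outcome, the likelihood ratio is 0.86/0.11 = 7.8182.
Posterior odds = 0.31579 × 7.8182 = 2.4689, so P(H|E) = 2.4689/(1+2.4689) = 0.7117. Then P(¬H|E) = 1 − 0.7117 = 0.2883.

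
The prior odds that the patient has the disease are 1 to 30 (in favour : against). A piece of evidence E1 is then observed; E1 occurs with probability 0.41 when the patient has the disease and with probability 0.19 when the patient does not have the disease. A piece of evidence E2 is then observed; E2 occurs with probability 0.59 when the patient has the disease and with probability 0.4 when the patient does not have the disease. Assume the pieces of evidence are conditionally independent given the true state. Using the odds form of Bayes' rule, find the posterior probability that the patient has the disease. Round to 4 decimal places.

Posterior probability ≈ 0.0959

Prior odds = 1/30 = 0.033333. In log-odds, ln(0.033333) = -3.4012.
Add log likelihood ratios: ln(2.1579) + ln(1.4750) = 1.1578.
Posterior log-odds = -2.2434, so posterior odds = exp(-2.2434) = 0.10610. Converting, P(H|E) = 0.10610/1.1061 = 0.0959.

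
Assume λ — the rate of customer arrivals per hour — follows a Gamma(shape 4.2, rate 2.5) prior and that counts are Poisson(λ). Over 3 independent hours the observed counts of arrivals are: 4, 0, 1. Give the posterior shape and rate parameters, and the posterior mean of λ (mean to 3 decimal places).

Total count ∑xᵢ = 5 over n = 3 hours.
Gamma is conjugate to the Poisson likelihood: posterior is Gamma(shape = 4.2+5 = 9.2, rate = 2.5+3 = 5.5).
Posterior mean = shape/rate = 9.2/5.5 = 1.673.

Posterior: Gamma(shape=9.2, rate=5.5); mean ≈ 1.673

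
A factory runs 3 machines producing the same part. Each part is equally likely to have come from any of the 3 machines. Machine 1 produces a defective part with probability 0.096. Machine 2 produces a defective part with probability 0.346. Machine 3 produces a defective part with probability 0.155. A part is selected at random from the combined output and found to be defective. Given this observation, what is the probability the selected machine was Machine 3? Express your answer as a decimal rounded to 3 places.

Posterior probability ≈ 0.260

P(defective|M1) = 0.096; P(defective|M2) = 0.346; P(defective|M3) = 0.155.
Prior × likelihood for each source: 0.333333·0.096=0.03200, 0.333333·0.346=0.1153, 0.333333·0.155=0.05167. Summing gives P(defective) = 0.19900.
P(Machine 3 | defective) = 0.05167 / 0.19900 = 0.260.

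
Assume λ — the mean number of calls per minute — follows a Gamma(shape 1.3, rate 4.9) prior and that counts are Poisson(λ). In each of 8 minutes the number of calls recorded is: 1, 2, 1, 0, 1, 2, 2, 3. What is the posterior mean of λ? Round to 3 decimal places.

Posterior mean ≈ 1.031

Total count ∑xᵢ = 12 over n = 8 minutes.
Gamma is conjugate to the Poisson likelihood: posterior is Gamma(shape = 1.3+12 = 13.3, rate = 4.9+8 = 12.9).
Posterior mean = shape/rate = 13.3/12.9 = 1.031.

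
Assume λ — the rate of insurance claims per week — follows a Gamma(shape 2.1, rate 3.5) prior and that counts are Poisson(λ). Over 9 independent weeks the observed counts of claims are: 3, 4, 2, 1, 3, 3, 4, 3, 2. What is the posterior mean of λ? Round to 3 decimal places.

The Poisson likelihood adds the total count to the shape and the number of exposure periods to the rate. Here ∑xᵢ = 25 and n = 9, so shape 2.1→27.1 and rate 3.5→12.5.
Posterior mean = shape/rate = 27.1/12.5 = 2.168.

Posterior mean ≈ 2.168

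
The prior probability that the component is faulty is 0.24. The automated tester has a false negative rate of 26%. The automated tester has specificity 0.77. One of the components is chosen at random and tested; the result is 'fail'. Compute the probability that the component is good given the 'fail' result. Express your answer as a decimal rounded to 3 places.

P(¬H | E) ≈ 0.496

Write H for 'the component is faulty'. Prior odds H:¬H = 0.24/0.76 = 0.31579. For the 'fail' outcome, the likelihood ratio is 0.74/0.23 = 3.2174.
Posterior odds = 0.31579 × 3.2174 = 1.0160, so P(H|E) = 1.0160/(1+1.0160) = 0.504. Then P(¬H|E) = 1 − 0.504 = 0.496.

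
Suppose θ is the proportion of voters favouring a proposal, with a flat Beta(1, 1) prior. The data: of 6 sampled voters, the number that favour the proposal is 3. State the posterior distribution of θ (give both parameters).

Observing 3 successes and 3 failures updates Beta(1, 1) by adding the success and failure counts to the two shape parameters: α = 1+3 = 4, β = 1+3 = 4.

Posterior: Beta(4, 4)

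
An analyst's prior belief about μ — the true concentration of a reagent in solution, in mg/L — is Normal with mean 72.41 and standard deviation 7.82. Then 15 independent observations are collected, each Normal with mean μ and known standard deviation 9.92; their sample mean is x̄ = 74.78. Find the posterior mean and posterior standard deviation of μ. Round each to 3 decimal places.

Posterior mean ≈ 74.550; posterior SD ≈ 2.434

Prior precision 1/τ₀² = 1/7.82² = 0.0163526; data precision n/σ² = 15/9.92² = 0.152429.
Posterior precision = 0.0163526 + 0.152429 = 0.168782, giving posterior SD = 1/√0.168782 = 2.434.
Posterior mean = (0.0163526·72.41 + 0.152429·74.78) / 0.168782 = 74.550.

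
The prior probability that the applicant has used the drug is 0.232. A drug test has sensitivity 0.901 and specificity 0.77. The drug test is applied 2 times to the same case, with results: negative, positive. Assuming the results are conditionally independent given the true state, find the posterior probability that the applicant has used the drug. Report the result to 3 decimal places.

Posterior P(H) ≈ 0.132

With H the event that the applicant has used the drug, the joint likelihood of the observed sequence is P(data|H) = 0.099·0.901 = 0.089199 and P(data|¬H) = 0.77·0.23 = 0.17710.
Bayes: P(H|data) = 0.232·0.089199 / (0.232·0.089199 + 0.768·0.17710) = 0.020694/0.15671 = 0.1321.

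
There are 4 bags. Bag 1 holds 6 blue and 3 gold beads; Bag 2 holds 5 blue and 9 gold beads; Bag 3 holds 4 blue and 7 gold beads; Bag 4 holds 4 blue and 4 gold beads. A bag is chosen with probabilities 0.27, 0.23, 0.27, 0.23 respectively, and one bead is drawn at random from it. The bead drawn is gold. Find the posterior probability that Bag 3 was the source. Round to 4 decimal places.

Tabulate prior·likelihood by source: [1] prior 0.27, lik 0.3333, product 0.09000; [2] prior 0.23, lik 0.6429, product 0.1479; [3] prior 0.27, lik 0.6364, product 0.1718; [4] prior 0.23, lik 0.5, product 0.1150.
Normalizing constant = 0.52468; the posterior for Bag 3 is its product over the sum, 0.1718/0.52468 = 0.3275.

Posterior probability ≈ 0.3275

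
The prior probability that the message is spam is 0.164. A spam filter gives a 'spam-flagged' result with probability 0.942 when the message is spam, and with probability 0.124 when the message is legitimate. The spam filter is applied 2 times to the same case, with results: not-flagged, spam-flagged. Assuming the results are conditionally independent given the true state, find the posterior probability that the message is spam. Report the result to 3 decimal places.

Posterior P(H) ≈ 0.090

With H the event that the message is spam, the joint likelihood of the observed sequence is P(data|H) = 0.058·0.942 = 0.054636 and P(data|¬H) = 0.876·0.124 = 0.10862.
Bayes: P(H|data) = 0.164·0.054636 / (0.164·0.054636 + 0.836·0.10862) = 0.0089603/0.099770 = 0.0898.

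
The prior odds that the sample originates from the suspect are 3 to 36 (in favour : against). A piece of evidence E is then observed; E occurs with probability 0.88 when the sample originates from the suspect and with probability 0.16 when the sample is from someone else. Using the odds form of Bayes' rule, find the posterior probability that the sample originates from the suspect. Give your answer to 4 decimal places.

Posterior probability ≈ 0.3143

Prior odds = 3/36 = 0.083333.
Likelihood ratio for E = 0.88/0.16 = 5.5000.
Posterior odds = prior odds × LR = 0.45833.
Posterior probability = odds/(1+odds) = 0.45833/1.4583 = 0.3143.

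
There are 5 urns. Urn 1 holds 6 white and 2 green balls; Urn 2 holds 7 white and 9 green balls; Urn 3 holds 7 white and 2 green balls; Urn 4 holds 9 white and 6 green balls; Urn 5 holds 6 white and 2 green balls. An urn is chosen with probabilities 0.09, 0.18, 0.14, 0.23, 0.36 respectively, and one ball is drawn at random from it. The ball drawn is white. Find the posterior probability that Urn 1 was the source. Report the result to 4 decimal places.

Tabulate prior·likelihood by source: [1] prior 0.09, lik 0.75, product 0.06750; [2] prior 0.18, lik 0.4375, product 0.07875; [3] prior 0.14, lik 0.7778, product 0.1089; [4] prior 0.23, lik 0.6, product 0.1380; [5] prior 0.36, lik 0.75, product 0.2700.
Normalizing constant = 0.66314; the posterior for Urn 1 is its product over the sum, 0.06750/0.66314 = 0.1018.

Posterior probability ≈ 0.1018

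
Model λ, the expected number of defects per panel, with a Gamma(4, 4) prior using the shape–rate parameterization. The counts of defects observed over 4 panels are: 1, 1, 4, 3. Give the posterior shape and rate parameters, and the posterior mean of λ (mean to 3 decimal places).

Posterior: Gamma(shape=13, rate=8); mean ≈ 1.625

The Poisson likelihood adds the total count to the shape and the number of exposure periods to the rate. Here ∑xᵢ = 9 and n = 4, so shape 4→13 and rate 4→8.
Posterior mean = shape/rate = 13/8 = 1.625.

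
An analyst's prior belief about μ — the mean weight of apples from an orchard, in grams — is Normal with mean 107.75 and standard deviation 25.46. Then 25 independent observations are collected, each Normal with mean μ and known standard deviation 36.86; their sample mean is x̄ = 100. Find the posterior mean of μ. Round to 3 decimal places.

Posterior mean ≈ 100.600

With known σ, the Normal prior is conjugate. Weight on the data is w = (n/σ²)/(n/σ² + 1/τ₀²) = 0.0184005/(0.0184005+0.00154271) = 0.92264.
Posterior mean = w·x̄ + (1−w)·μ₀ = 0.92264·100 + 0.077355·107.75 = 100.600.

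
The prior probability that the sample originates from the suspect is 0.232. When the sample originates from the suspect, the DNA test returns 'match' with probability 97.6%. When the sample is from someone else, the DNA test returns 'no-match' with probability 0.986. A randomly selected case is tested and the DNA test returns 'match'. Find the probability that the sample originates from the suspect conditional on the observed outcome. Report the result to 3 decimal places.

Write H for 'the sample originates from the suspect'. Prior odds H:¬H = 0.232/0.768 = 0.30208. For the 'match' outcome, the likelihood ratio is 0.976/0.014 = 69.714.
Posterior odds = 0.30208 × 69.714 = 21.060, so P(H|E) = 21.060/(1+21.060) = 0.955.

P(H | E) ≈ 0.955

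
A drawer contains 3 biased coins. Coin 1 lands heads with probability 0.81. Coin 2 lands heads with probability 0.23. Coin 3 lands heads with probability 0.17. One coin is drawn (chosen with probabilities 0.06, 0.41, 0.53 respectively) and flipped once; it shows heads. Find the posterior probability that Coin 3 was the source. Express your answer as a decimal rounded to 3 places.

Tabulate prior·likelihood by source: [1] prior 0.06, lik 0.81, product 0.04860; [2] prior 0.41, lik 0.23, product 0.09430; [3] prior 0.53, lik 0.17, product 0.09010.
Normalizing constant = 0.23300; the posterior for Coin 3 is its product over the sum, 0.09010/0.23300 = 0.387.

Posterior probability ≈ 0.387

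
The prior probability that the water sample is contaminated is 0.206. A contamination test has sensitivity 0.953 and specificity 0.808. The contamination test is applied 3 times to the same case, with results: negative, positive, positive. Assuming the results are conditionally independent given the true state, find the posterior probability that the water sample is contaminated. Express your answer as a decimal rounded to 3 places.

Let H be the event that the water sample is contaminated; start with P(H) = 0.206. P('positive'|H) = 0.953, P('positive'|¬H) = 0.192.
Update on result 1 ('negative'): P(H) ← 0.047·0.2060 / (0.047·0.2060 + 0.808·0.7940) = 0.0096820/0.65123 = 0.0149.
Update on result 2 ('positive'): P(H) ← 0.953·0.0149 / (0.953·0.0149 + 0.192·0.9851) = 0.014168/0.20331 = 0.0697.
Update on result 3 ('positive'): P(H) ← 0.953·0.0697 / (0.953·0.0697 + 0.192·0.9303) = 0.066412/0.24503 = 0.2710.

Posterior P(H) ≈ 0.271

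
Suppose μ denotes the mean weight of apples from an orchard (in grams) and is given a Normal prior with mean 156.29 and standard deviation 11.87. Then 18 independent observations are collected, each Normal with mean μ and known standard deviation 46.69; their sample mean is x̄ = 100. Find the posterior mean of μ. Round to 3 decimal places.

Prior precision 1/τ₀² = 1/11.87² = 0.00709739; data precision n/σ² = 18/46.69² = 0.00825705.
Posterior precision = 0.00709739 + 0.00825705 = 0.0153544.
Posterior mean = (0.00709739·156.29 + 0.00825705·100) / 0.0153544 = 126.019.

Posterior mean ≈ 126.019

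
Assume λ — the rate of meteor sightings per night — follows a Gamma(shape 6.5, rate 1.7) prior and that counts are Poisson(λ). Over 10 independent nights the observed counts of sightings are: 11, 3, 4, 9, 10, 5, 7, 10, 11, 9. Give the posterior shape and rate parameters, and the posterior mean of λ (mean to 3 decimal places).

The Poisson likelihood adds the total count to the shape and the number of exposure periods to the rate. Here ∑xᵢ = 79 and n = 10, so shape 6.5→85.5 and rate 1.7→11.7.
E[λ | data] = 85.5/11.7 = 7.308.

Posterior: Gamma(shape=85.5, rate=11.7); mean ≈ 7.308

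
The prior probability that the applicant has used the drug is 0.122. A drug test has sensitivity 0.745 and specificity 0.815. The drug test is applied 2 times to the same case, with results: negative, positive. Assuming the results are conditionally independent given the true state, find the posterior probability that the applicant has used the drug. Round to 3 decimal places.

With H the event that the applicant has used the drug, the joint likelihood of the observed sequence is P(data|H) = 0.255·0.745 = 0.18998 and P(data|¬H) = 0.815·0.185 = 0.15077.
Bayes: P(H|data) = 0.122·0.18998 / (0.122·0.18998 + 0.878·0.15077) = 0.023177/0.15556 = 0.1490.

Posterior P(H) ≈ 0.149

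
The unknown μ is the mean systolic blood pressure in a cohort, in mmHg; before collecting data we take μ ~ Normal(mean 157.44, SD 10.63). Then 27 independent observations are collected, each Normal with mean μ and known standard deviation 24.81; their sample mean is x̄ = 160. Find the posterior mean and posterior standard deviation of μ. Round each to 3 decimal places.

With known σ, the Normal prior is conjugate. Weight on the data is w = (n/σ²)/(n/σ² + 1/τ₀²) = 0.0438642/(0.0438642+0.00884980) = 0.83212.
Posterior mean = w·x̄ + (1−w)·μ₀ = 0.83212·160 + 0.16788·157.44 = 159.570. Posterior variance = 1/(0.0438642+0.00884980) = 18.9703, so SD = 4.355.

Posterior mean ≈ 159.570; posterior SD ≈ 4.355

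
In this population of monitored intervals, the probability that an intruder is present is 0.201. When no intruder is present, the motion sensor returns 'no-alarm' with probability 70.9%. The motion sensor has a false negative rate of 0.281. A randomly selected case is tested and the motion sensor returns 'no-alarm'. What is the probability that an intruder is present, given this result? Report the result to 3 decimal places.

P(H | E) ≈ 0.091

Let H be the event that an intruder is present. P(H) = 0.201, so P(¬H) = 0.799. With E the 'no-alarm' result, P(E|H) = 0.281 and P(E|¬H) = 0.709.
P(E) = 0.281·0.201 + 0.709·0.799 = 0.056481 + 0.56649 = 0.62297.
By Bayes' theorem, P(H|E) = 0.056481 / 0.62297 = 0.091.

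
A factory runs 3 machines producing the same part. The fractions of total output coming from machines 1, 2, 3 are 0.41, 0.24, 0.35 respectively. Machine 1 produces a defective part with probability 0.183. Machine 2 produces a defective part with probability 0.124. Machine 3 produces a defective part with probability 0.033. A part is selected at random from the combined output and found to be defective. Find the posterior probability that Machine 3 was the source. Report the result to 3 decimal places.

P(defective|M1) = 0.183; P(defective|M2) = 0.124; P(defective|M3) = 0.033.
Prior × likelihood for each source: 0.41·0.183=0.07503, 0.24·0.124=0.02976, 0.35·0.033=0.01155. Summing gives P(defective) = 0.11634.
P(Machine 3 | defective) = 0.01155 / 0.11634 = 0.099.

Posterior probability ≈ 0.099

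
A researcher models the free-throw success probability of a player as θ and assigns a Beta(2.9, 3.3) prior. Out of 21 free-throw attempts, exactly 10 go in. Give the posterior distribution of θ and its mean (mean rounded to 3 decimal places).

Posterior: Beta(12.9, 14.3); mean ≈ 0.474

The binomial likelihood is conjugate to the Beta prior: with 10 successes and 11 failures, the posterior is Beta(2.9+10, 3.3+11) = Beta(12.9, 14.3).
Posterior mean = α/(α+β) = 12.9/27.2 = 0.474.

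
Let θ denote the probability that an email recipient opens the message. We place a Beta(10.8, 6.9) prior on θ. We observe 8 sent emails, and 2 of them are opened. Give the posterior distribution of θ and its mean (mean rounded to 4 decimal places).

The binomial likelihood is conjugate to the Beta prior: with 2 successes and 6 failures, the posterior is Beta(10.8+2, 6.9+6) = Beta(12.8, 12.9).
E[θ | data] = 12.8/(12.8+12.9) = 0.4981.

Posterior: Beta(12.8, 12.9); mean ≈ 0.4981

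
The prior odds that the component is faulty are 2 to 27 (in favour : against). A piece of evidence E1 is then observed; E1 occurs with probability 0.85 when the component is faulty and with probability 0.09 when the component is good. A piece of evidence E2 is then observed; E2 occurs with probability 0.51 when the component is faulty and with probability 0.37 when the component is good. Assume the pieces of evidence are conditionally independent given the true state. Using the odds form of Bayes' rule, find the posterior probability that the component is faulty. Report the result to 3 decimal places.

Posterior probability ≈ 0.491

Prior odds = 2/27 = 0.074074. In log-odds, ln(0.074074) = -2.6027.
Add log likelihood ratios: ln(9.4444) + ln(1.3784) = 2.5663.
Posterior log-odds = -0.036355, so posterior odds = exp(-0.036355) = 0.96430. Converting, P(H|E) = 0.96430/1.9643 = 0.491.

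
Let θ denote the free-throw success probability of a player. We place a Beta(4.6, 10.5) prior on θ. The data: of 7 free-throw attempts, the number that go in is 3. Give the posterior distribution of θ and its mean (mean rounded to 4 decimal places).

Posterior: Beta(7.6, 14.5); mean ≈ 0.3439

The binomial likelihood is conjugate to the Beta prior: with 3 successes and 4 failures, the posterior is Beta(4.6+3, 10.5+4) = Beta(7.6, 14.5).
Posterior mean = α/(α+β) = 7.6/22.1 = 0.3439.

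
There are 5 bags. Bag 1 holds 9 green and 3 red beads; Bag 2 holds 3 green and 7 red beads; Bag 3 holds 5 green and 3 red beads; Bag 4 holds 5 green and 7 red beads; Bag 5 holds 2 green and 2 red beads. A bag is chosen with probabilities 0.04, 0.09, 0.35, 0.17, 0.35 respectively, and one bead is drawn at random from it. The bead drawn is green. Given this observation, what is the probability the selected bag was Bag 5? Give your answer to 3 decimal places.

Posterior probability ≈ 0.336

Tabulate prior·likelihood by source: [1] prior 0.04, lik 0.75, product 0.03000; [2] prior 0.09, lik 0.3, product 0.02700; [3] prior 0.35, lik 0.625, product 0.2188; [4] prior 0.17, lik 0.4167, product 0.07083; [5] prior 0.35, lik 0.5, product 0.1750.
Normalizing constant = 0.52158; the posterior for Bag 5 is its product over the sum, 0.1750/0.52158 = 0.336.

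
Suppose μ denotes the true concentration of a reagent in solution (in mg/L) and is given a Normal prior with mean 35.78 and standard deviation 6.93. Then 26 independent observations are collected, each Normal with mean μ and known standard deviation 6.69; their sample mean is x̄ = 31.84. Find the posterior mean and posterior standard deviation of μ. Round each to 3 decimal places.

Posterior mean ≈ 31.976; posterior SD ≈ 1.289

With known σ, the Normal prior is conjugate. Weight on the data is w = (n/σ²)/(n/σ² + 1/τ₀²) = 0.580926/(0.580926+0.0208225) = 0.96540.
Posterior mean = w·x̄ + (1−w)·μ₀ = 0.96540·31.84 + 0.034603·35.78 = 31.976. Posterior variance = 1/(0.580926+0.0208225) = 1.66182, so SD = 1.289.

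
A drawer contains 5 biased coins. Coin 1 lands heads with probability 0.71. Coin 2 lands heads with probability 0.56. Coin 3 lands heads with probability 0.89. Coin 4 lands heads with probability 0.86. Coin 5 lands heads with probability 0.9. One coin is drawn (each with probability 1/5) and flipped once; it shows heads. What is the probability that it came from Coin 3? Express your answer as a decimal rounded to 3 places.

Posterior probability ≈ 0.227

Tabulate prior·likelihood by source: [1] prior 0.2, lik 0.71, product 0.1420; [2] prior 0.2, lik 0.56, product 0.1120; [3] prior 0.2, lik 0.89, product 0.1780; [4] prior 0.2, lik 0.86, product 0.1720; [5] prior 0.2, lik 0.9, product 0.1800.
Normalizing constant = 0.78400; the posterior for Coin 3 is its product over the sum, 0.1780/0.78400 = 0.227.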